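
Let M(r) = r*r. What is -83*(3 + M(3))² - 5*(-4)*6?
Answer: -11832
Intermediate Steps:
M(r) = r²
-83*(3 + M(3))² - 5*(-4)*6 = -83*(3 + 3²)² - 5*(-4)*6 = -83*(3 + 9)² + 20*6 = -83*12² + 120 = -83*144 + 120 = -11952 + 120 = -11832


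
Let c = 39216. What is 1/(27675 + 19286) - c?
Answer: -1841622575/46961 ≈ -39216.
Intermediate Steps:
1/(27675 + 19286) - c = 1/(27675 + 19286) - 1*39216 = 1/46961 - 39216 = -1841622575/46961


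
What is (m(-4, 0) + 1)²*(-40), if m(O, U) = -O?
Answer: -1000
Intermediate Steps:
(m(-4, 0) + 1)²*(-40) = (-1*(-4) + 1)²*(-40) = (4 + 1)²*(-40) = 5²*(-40) = 25*(-40) = -1000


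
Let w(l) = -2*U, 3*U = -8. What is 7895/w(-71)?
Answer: 23685/16 ≈ 1480.3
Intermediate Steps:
U = -8/3 (U = (1/3)*(-8) = -8/3 ≈ -2.6667)
w(l) = 16/3 (w(l) = -2*(-8/3) = 16/3)
7895/w(-71) = 7895/(16/3) = 7895*(3/16) = 23685/16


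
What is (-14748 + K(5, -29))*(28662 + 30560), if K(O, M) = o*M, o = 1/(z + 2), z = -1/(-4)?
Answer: -7867524256/9 ≈ -8.7417e+8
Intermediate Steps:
z = ¼ (z = -1*(-¼) = ¼ ≈ 0.25000)
o = 4/9 (o = 1/(¼ + 2) = 1/(9/4) = 4/9 ≈ 0.44444)
K(O, M) = 4*M/9
(-14748 + K(5, -29))*(28662 + 30560) = (-14748 + (4/9)*(-29))*(28662 + 30560) = (-14748 - 116/9)*59222 = -132848/9*59222 = -7867524256/9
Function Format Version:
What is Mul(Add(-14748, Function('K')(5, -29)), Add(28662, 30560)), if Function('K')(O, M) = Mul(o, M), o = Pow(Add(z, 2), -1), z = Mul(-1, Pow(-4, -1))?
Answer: Rational(-7867524256, 9) ≈ -8.7417e+8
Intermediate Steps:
z = Rational(1, 4) (z = Mul(-1, Rational(-1, 4)) = Rational(1, 4) ≈ 0.25000)
o = Rational(4, 9) (o = Pow(Add(Rational(1, 4), 2), -1) = Pow(Rational(9, 4), -1) = Rational(4, 9) ≈ 0.44444)
Function('K')(O, M) = Mul(Rational(4, 9), M)
Mul(Add(-14748, Function('K')(5, -29)), Add(28662, 30560)) = Mul(Add(-14748, Mul(Rational(4, 9), -29)), Add(28662, 30560)) = Mul(Add(-14748, Rational(-116, 9)), 59222) = Mul(Rational(-132848, 9), 59222) = Rational(-7867524256, 9)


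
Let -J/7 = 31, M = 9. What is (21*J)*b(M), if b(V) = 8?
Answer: -36456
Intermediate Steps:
J = -217 (J = -7*31 = -217)
(21*J)*b(M) = (21*(-217))*8 = -4557*8 = -36456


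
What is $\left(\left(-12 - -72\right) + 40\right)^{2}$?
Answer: $10000$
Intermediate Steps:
$\left(\left(-12 - -72\right) + 40\right)^{2} = \left(\left(-12 + 72\right) + 40\right)^{2} = \left(60 + 40\right)^{2} = 100^{2} = 10000$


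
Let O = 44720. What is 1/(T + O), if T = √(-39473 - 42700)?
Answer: 80/3577747 - 7*I*√1677/1999960573 ≈ 2.236e-5 - 1.4333e-7*I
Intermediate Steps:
T = 7*I*√1677 (T = √(-82173) = 7*I*√1677 ≈ 286.66*I)
1/(T + O) = 1/(7*I*√1677 + 44720) = 1/(44720 + 7*I*√1677)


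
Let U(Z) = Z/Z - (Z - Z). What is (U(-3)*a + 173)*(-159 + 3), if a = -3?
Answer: -26520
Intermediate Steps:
U(Z) = 1 (U(Z) = 1 - 1*0 = 1 + 0 = 1)
(U(-3)*a + 173)*(-159 + 3) = (1*(-3) + 173)*(-159 + 3) = (-3 + 173)*(-156) = 170*(-156) = -26520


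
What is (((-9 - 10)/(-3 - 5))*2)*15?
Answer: 285/4 ≈ 71.250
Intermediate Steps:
(((-9 - 10)/(-3 - 5))*2)*15 = (-19/(-8)*2)*15 = (-19*(-⅛)*2)*15 = ((19/8)*2)*15 = (19/4)*15 = 285/4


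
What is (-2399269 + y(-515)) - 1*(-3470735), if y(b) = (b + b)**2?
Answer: 2132366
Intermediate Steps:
y(b) = 4*b**2 (y(b) = (2*b)**2 = 4*b**2)
(-2399269 + y(-515)) - 1*(-3470735) = (-2399269 + 4*(-515)**2) - 1*(-3470735) = (-2399269 + 4*265225) + 3470735 = (-2399269 + 1060900) + 3470735 = -1338369 + 3470735 = 2132366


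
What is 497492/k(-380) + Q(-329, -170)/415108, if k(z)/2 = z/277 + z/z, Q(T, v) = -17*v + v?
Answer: -7150509408794/10689031 ≈ -6.6896e+5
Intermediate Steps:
Q(T, v) = -16*v
k(z) = 2 + 2*z/277 (k(z) = 2*(z/277 + z/z) = 2*(z*(1/277) + 1) = 2*(z/277 + 1) = 2*(1 + z/277) = 2 + 2*z/277)
497492/k(-380) + Q(-329, -170)/415108 = 497492/(2 + (2/277)*(-380)) - 16*(-170)/415108 = 497492/(2 - 760/277) + 2720*(1/415108) = 497492/(-206/277) + 680/103777 = 497492*(-277/206) + 680/103777 = -68902642/103 + 680/103777 = -7150509408794/10689031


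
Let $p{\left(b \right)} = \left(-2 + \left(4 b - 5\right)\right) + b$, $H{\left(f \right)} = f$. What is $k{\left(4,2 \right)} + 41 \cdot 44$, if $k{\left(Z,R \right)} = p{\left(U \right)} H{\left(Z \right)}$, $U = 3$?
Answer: $1836$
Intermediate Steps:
$p{\left(b \right)} = -7 + 5 b$ ($p{\left(b \right)} = \left(-2 + \left(-5 + 4 b\right)\right) + b = \left(-7 + 4 b\right) + b = -7 + 5 b$)
$k{\left(Z,R \right)} = 8 Z$ ($k{\left(Z,R \right)} = \left(-7 + 5 \cdot 3\right) Z = \left(-7 + 15\right) Z = 8 Z$)
$k{\left(4,2 \right)} + 41 \cdot 44 = 8 \cdot 4 + 41 \cdot 44 = 32 + 1804 = 1836$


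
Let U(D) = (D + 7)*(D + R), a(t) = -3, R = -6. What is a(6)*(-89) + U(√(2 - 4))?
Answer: 223 + I*√2 ≈ 223.0 + 1.4142*I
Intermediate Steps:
U(D) = (-6 + D)*(7 + D) (U(D) = (D + 7)*(D - 6) = (7 + D)*(-6 + D) = (-6 + D)*(7 + D))
a(6)*(-89) + U(√(2 - 4)) = -3*(-89) + (-42 + √(2 - 4) + (√(2 - 4))²) = 267 + (-42 + √(-2) + (√(-2))²) = 267 + (-42 + I*√2 + (I*√2)²) = 267 + (-42 + I*√2 - 2) = 267 + (-44 + I*√2) = 223 + I*√2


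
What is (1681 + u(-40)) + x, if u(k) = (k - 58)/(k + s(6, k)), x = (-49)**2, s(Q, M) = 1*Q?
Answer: 69443/17 ≈ 4084.9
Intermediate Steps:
s(Q, M) = Q
x = 2401
u(k) = (-58 + k)/(6 + k) (u(k) = (k - 58)/(k + 6) = (-58 + k)/(6 + k))
(1681 + u(-40)) + x = (1681 + (-58 - 40)/(6 - 40)) + 2401 = (1681 - 98/(-34)) + 2401 = (1681 - 1/34*(-98)) + 2401 = (1681 + 49/17) + 2401 = 28626/17 + 2401 = 69443/17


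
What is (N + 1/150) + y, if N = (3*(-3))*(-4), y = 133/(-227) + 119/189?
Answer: 11047643/306450 ≈ 36.050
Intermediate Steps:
y = 268/6129 (y = 133*(-1/227) + 119*(1/189) = -133/227 + 17/27 = 268/6129 ≈ 0.043727)
N = 36 (N = -9*(-4) = 36)
(N + 1/150) + y = (36 + 1/150) + 268/6129 = 5401/150 + 268/6129 = 11047643/306450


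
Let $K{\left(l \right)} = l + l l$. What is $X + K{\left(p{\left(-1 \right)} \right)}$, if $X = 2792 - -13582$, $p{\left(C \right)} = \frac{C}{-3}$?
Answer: $\frac{147370}{9} \approx 16374.0$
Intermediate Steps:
$p{\left(C \right)} = - \frac{C}{3}$ ($p{\left(C \right)} = C \left(- \frac{1}{3}\right) = - \frac{C}{3}$)
$X = 16374$ ($X = 2792 + 13582 = 16374$)
$K{\left(l \right)} = l + l^{2}$
$X + K{\left(p{\left(-1 \right)} \right)} = 16374 + \left(- \frac{1}{3}\right) \left(-1\right) \left(1 - - \frac{1}{3}\right) = 16374 + \frac{1 + \frac{1}{3}}{3} = 16374 + \frac{1}{3} \cdot \frac{4}{3} = 16374 + \frac{4}{9} = \frac{147370}{9}$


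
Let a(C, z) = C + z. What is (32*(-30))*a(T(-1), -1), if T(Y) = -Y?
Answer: 0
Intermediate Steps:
(32*(-30))*a(T(-1), -1) = (32*(-30))*(-1*(-1) - 1) = -960*(1 - 1) = -960*0 = 0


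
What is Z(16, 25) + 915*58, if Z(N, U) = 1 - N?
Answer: 53055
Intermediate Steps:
Z(16, 25) + 915*58 = (1 - 1*16) + 915*58 = (1 - 16) + 53070 = -15 + 53070 = 53055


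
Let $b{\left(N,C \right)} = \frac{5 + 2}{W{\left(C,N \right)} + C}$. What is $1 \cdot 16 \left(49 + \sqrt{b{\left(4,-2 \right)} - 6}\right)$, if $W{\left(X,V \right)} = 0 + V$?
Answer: $784 + 8 i \sqrt{10} \approx 784.0 + 25.298 i$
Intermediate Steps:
$W{\left(X,V \right)} = V$
$b{\left(N,C \right)} = \frac{7}{C + N}$ ($b{\left(N,C \right)} = \frac{5 + 2}{N + C} = \frac{7}{C + N}$)
$1 \cdot 16 \left(49 + \sqrt{b{\left(4,-2 \right)} - 6}\right) = 1 \cdot 16 \left(49 + \sqrt{\frac{7}{-2 + 4} - 6}\right) = 1 \cdot 16 \left(49 + \sqrt{\frac{7}{2} - 6}\right) = 1 \cdot 16 \left(49 + \sqrt{- \frac{5}{2}}\right) = 1 \cdot 16 \left(49 + \frac{i \sqrt{10}}{2}\right) = 1 \left(784 + 8 i \sqrt{10}\right) = 784 + 8 i \sqrt{10}$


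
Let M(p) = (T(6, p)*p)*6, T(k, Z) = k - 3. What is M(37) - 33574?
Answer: -32908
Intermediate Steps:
T(k, Z) = -3 + k
M(p) = 18*p (M(p) = ((-3 + 6)*p)*6 = (3*p)*6 = 18*p)
M(37) - 33574 = 18*37 - 33574 = 666 - 33574 = -32908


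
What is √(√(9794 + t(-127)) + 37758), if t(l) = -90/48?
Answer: √(151032 + 19*√434)/2 ≈ 194.57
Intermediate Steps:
t(l) = -15/8 (t(l) = -90*1/48 = -15/8)
√(√(9794 + t(-127)) + 37758) = √(√(9794 - 15/8) + 37758) = √(√(78337/8) + 37758) = √(19*√434/4 + 37758) = √(37758 + 19*√434/4)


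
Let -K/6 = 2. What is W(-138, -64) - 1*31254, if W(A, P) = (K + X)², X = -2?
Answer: -31058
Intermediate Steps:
K = -12 (K = -6*2 = -12)
W(A, P) = 196 (W(A, P) = (-12 - 2)² = (-14)² = 196)
W(-138, -64) - 1*31254 = 196 - 1*31254 = 196 - 31254 = -31058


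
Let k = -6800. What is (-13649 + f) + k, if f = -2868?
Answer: -23317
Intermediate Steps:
(-13649 + f) + k = (-13649 - 2868) - 6800 = -16517 - 6800 = -23317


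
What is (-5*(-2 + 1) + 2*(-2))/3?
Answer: ⅓ ≈ 0.33333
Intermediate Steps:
(-5*(-2 + 1) + 2*(-2))/3 = (-5*(-1) - 4)*(⅓) = (5 - 4)*(⅓) = 1*(⅓) = ⅓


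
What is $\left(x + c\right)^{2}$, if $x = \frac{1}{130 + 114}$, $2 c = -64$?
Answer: $\frac{60949249}{59536} \approx 1023.7$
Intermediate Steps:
$c = -32$ ($c = \frac{1}{2} \left(-64\right) = -32$)
$x = \frac{1}{244} \approx 0.0040984$
$\left(x + c\right)^{2} = \left(\frac{1}{244} - 32\right)^{2} = \left(- \frac{7807}{244}\right)^{2} = \frac{60949249}{59536}$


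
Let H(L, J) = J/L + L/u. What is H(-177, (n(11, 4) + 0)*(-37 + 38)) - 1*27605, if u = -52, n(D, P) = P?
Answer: -254045299/9204 ≈ -27602.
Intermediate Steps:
H(L, J) = -L/52 + J/L (H(L, J) = J/L + L/(-52) = J/L + L*(-1/52) = J/L - L/52 = -L/52 + J/L)
H(-177, (n(11, 4) + 0)*(-37 + 38)) - 1*27605 = (-1/52*(-177) + ((4 + 0)*(-37 + 38))/(-177)) - 1*27605 = (177/52 + (4*1)*(-1/177)) - 27605 = (177/52 + 4*(-1/177)) - 27605 = (177/52 - 4/177) - 27605 = 31121/9204 - 27605 = -254045299/9204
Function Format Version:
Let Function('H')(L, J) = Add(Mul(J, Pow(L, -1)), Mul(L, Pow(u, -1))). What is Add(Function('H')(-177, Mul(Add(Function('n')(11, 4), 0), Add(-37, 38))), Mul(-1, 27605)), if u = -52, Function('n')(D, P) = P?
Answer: Rational(-254045299, 9204) ≈ -27602.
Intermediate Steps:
Function('H')(L, J) = Add(Mul(Rational(-1, 52), L), Mul(J, Pow(L, -1))) (Function('H')(L, J) = Add(Mul(J, Pow(L, -1)), Mul(L, Pow(-52, -1))) = Add(Mul(J, Pow(L, -1)), Mul(L, Rational(-1, 52))) = Add(Mul(J, Pow(L, -1)), Mul(Rational(-1, 52), L)) = Add(Mul(Rational(-1, 52), L), Mul(J, Pow(L, -1))))
Add(Function('H')(-177, Mul(Add(Function('n')(11, 4), 0), Add(-37, 38))), Mul(-1, 27605)) = Add(Add(Mul(Rational(-1, 52), -177), Mul(Mul(Add(4, 0), Add(-37, 38)), Pow(-177, -1))), Mul(-1, 27605)) = Add(Add(Rational(177, 52), Mul(Mul(4, 1), Rational(-1, 177))), -27605) = Add(Add(Rational(177, 52), Mul(4, Rational(-1, 177))), -27605) = Add(Add(Rational(177, 52), Rational(-4, 177)), -27605) = Add(Rational(31121, 9204), -27605) = Rational(-254045299, 9204)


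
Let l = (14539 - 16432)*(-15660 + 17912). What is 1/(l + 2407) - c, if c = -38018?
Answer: 161980593321/4260629 ≈ 38018.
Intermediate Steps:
l = -4263036 (l = -1893*2252 = -4263036)
1/(l + 2407) - c = 1/(-4263036 + 2407) - 1*(-38018) = 1/(-4260629) + 38018 = -1/4260629 + 38018 = 161980593321/4260629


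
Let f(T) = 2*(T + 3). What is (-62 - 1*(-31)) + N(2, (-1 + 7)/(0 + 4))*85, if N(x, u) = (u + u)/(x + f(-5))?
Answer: -317/2 ≈ -158.50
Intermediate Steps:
f(T) = 6 + 2*T (f(T) = 2*(3 + T) = 6 + 2*T)
N(x, u) = 2*u/(-4 + x) (N(x, u) = (u + u)/(x + (6 + 2*(-5))) = (2*u)/(x + (6 - 10)) = (2*u)/(x - 4) = (2*u)/(-4 + x) = 2*u/(-4 + x))
(-62 - 1*(-31)) + N(2, (-1 + 7)/(0 + 4))*85 = (-62 - 1*(-31)) + (2*((-1 + 7)/(0 + 4))/(-4 + 2))*85 = (-62 + 31) + (2*(6/4)/(-2))*85 = -31 + (2*(6*(¼))*(-½))*85 = -31 + (2*(3/2)*(-½))*85 = -31 - 3/2*85 = -31 - 255/2 = -317/2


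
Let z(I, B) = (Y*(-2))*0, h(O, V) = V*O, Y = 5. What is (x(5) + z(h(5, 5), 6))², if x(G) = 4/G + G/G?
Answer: 81/25 ≈ 3.2400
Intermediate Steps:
x(G) = 1 + 4/G (x(G) = 4/G + 1 = 1 + 4/G)
h(O, V) = O*V
z(I, B) = 0 (z(I, B) = (5*(-2))*0 = -10*0 = 0)
(x(5) + z(h(5, 5), 6))² = ((4 + 5)/5 + 0)² = ((⅕)*9 + 0)² = (9/5 + 0)² = (9/5)² = 81/25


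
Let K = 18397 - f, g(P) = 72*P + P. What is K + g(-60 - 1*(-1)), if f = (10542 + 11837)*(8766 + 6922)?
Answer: -351067662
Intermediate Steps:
f = 351081752 (f = 22379*15688 = 351081752)
g(P) = 73*P
K = -351063355 (K = 18397 - 1*351081752 = 18397 - 351081752 = -351063355)
K + g(-60 - 1*(-1)) = -351063355 + 73*(-60 - 1*(-1)) = -351063355 + 73*(-60 + 1) = -351063355 + 73*(-59) = -351063355 - 4307 = -351067662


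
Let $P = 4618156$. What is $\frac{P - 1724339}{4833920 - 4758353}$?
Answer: $\frac{2893817}{75567} \approx 38.295$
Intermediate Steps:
$\frac{P - 1724339}{4833920 - 4758353} = \frac{4618156 - 1724339}{4833920 - 4758353} = \frac{2893817}{75567}$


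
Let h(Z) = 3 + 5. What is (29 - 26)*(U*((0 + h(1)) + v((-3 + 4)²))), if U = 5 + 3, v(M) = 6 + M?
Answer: 360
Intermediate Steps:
h(Z) = 8
U = 8
(29 - 26)*(U*((0 + h(1)) + v((-3 + 4)²))) = (29 - 26)*(8*((0 + 8) + (6 + (-3 + 4)²))) = 3*(8*(8 + (6 + 1²))) = 3*(8*(8 + (6 + 1))) = 3*(8*(8 + 7)) = 3*(8*15) = 3*120 = 360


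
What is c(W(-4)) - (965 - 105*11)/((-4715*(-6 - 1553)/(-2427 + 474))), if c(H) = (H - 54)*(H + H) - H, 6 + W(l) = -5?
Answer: 2118393203/1470137 ≈ 1440.9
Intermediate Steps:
W(l) = -11 (W(l) = -6 - 5 = -11)
c(H) = -H + 2*H*(-54 + H) (c(H) = (-54 + H)*(2*H) - H = 2*H*(-54 + H) - H = -H + 2*H*(-54 + H))
c(W(-4)) - (965 - 105*11)/((-4715*(-6 - 1553)/(-2427 + 474))) = -11*(-109 + 2*(-11)) - (965 - 105*11)/((-4715*(-6 - 1553)/(-2427 + 474))) = -11*(-109 - 22) - (965 - 1155)/((-4715/((-1953/(-1559))))) = -11*(-131) - (-190)/((-4715/((-1953*(-1/1559))))) = 1441 - (-190)/((-4715/1953/1559)) = 1441 - (-190)/((-4715*1559/1953)) = 1441 - (-190)/(-7350685/1953) = 1441 - (-190)*(-1953)/7350685 = 1441 - 1*74214/1470137 = 1441 - 74214/1470137 = 2118393203/1470137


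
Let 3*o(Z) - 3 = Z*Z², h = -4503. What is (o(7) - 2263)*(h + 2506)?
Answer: 12866671/3 ≈ 4.2889e+6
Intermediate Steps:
o(Z) = 1 + Z³/3 (o(Z) = 1 + (Z*Z²)/3 = 1 + Z³/3)
(o(7) - 2263)*(h + 2506) = ((1 + (⅓)*7³) - 2263)*(-4503 + 2506) = ((1 + (⅓)*343) - 2263)*(-1997) = ((1 + 343/3) - 2263)*(-1997) = (346/3 - 2263)*(-1997) = -6443/3*(-1997) = 12866671/3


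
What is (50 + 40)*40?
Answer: 3600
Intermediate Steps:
(50 + 40)*40 = 90*40 = 3600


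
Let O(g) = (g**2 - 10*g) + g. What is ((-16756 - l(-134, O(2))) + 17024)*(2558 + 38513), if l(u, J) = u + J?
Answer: 17085536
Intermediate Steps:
O(g) = g**2 - 9*g
l(u, J) = J + u
((-16756 - l(-134, O(2))) + 17024)*(2558 + 38513) = ((-16756 - (2*(-9 + 2) - 134)) + 17024)*(2558 + 38513) = ((-16756 - (2*(-7) - 134)) + 17024)*41071 = ((-16756 - (-14 - 134)) + 17024)*41071 = ((-16756 - 1*(-148)) + 17024)*41071 = ((-16756 + 148) + 17024)*41071 = (-16608 + 17024)*41071 = 416*41071 = 17085536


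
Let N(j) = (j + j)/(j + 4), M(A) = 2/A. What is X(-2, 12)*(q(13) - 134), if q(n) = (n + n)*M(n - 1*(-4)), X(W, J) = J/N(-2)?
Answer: 13356/17 ≈ 785.65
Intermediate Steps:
N(j) = 2*j/(4 + j) (N(j) = (2*j)/(4 + j) = 2*j/(4 + j))
X(W, J) = -J/2 (X(W, J) = J/((2*(-2)/(4 - 2))) = J/((2*(-2)/2)) = J/((2*(-2)*(1/2))) = J/(-2) = J*(-1/2) = -J/2)
q(n) = 4*n/(4 + n) (q(n) = (n + n)*(2/(n - 1*(-4))) = (2*n)*(2/(n + 4)) = (2*n)*(2/(4 + n)) = 4*n/(4 + n))
X(-2, 12)*(q(13) - 134) = (-1/2*12)*(4*13/(4 + 13) - 134) = -6*(4*13/17 - 134) = -6*(4*13*(1/17) - 134) = -6*(52/17 - 134) = -6*(-2226/17) = 13356/17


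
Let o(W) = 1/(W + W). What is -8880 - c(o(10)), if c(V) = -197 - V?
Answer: -173659/20 ≈ -8683.0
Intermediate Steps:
o(W) = 1/(2*W)
-8880 - c(o(10)) = -8880 - (-197 - 1/(2*10)) = -8880 - (-197 - 1*1/20) = -8880 - (-197 - 1/20) = -8880 - 1*(-3941/20) = -8880 + 3941/20 = -173659/20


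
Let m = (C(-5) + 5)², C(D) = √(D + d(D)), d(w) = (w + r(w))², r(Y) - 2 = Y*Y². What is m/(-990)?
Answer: -(5 + √16379)²/990 ≈ -17.862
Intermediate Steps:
r(Y) = 2 + Y³ (r(Y) = 2 + Y*Y² = 2 + Y³)
d(w) = (2 + w + w³)² (d(w) = (w + (2 + w³))² = (2 + w + w³)²)
C(D) = √(D + (2 + D + D³)²)
m = (5 + √16379)² (m = (√(-5 + (2 - 5 + (-5)³)²) + 5)² = (√(-5 + (2 - 5 - 125)²) + 5)² = (√(-5 + (-128)²) + 5)² = (√(-5 + 16384) + 5)² = (√16379 + 5)² = (5 + √16379)² ≈ 17684.)
m/(-990) = (5 + √16379)²/(-990) = (5 + √16379)²*(-1/990) = -(5 + √16379)²/990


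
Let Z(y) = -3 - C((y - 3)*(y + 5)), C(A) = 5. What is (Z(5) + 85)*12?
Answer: 924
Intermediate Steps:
Z(y) = -8 (Z(y) = -3 - 1*5 = -3 - 5 = -8)
(Z(5) + 85)*12 = (-8 + 85)*12 = 77*12 = 924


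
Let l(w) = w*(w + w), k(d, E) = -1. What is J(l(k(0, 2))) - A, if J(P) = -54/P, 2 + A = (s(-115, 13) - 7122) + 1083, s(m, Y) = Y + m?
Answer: 6116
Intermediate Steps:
l(w) = 2*w**2 (l(w) = w*(2*w) = 2*w**2)
A = -6143 (A = -2 + (((13 - 115) - 7122) + 1083) = -2 + ((-102 - 7122) + 1083) = -2 + (-7224 + 1083) = -2 - 6141 = -6143)
J(l(k(0, 2))) - A = -54/(2*(-1)**2) - 1*(-6143) = -54/(2*1) + 6143 = -54/2 + 6143 = -54*1/2 + 6143 = -27 + 6143 = 6116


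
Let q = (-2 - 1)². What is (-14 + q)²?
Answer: 25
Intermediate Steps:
q = 9 (q = (-3)² = 9)
(-14 + q)² = (-14 + 9)² = (-5)² = 25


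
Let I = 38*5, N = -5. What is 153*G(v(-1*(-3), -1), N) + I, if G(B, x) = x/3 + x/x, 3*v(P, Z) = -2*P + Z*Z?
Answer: 88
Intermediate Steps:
v(P, Z) = -2*P/3 + Z**2/3 (v(P, Z) = (-2*P + Z*Z)/3 = (-2*P + Z**2)/3 = (Z**2 - 2*P)/3 = -2*P/3 + Z**2/3)
I = 190
G(B, x) = 1 + x/3 (G(B, x) = x*(1/3) + 1 = x/3 + 1 = 1 + x/3)
153*G(v(-1*(-3), -1), N) + I = 153*(1 + (1/3)*(-5)) + 190 = 153*(1 - 5/3) + 190 = 153*(-2/3) + 190 = -102 + 190 = 88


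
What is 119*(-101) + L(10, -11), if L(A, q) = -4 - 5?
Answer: -12028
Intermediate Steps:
L(A, q) = -9
119*(-101) + L(10, -11) = 119*(-101) - 9 = -12019 - 9 = -12028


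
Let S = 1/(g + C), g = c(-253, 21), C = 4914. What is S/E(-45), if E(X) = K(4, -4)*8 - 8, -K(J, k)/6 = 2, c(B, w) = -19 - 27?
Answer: -1/506272 ≈ -1.9752e-6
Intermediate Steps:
c(B, w) = -46
g = -46
K(J, k) = -12 (K(J, k) = -6*2 = -12)
S = 1/4868 (S = 1/(-46 + 4914) = 1/4868 ≈ 0.00020542)
E(X) = -104 (E(X) = -12*8 - 8 = -96 - 8 = -104)
S/E(-45) = (1/4868)/(-104) = (1/4868)*(-1/104) = -1/506272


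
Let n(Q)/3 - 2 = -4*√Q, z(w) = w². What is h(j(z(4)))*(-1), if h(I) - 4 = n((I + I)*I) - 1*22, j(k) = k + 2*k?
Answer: 12 + 576*√2 ≈ 826.59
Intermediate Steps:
n(Q) = 6 - 12*√Q (n(Q) = 6 + 3*(-4*√Q) = 6 - 12*√Q)
j(k) = 3*k
h(I) = -12 - 12*√2*√(I²) (h(I) = 4 + ((6 - 12*√(I*(I + I))) - 1*22) = 4 + ((6 - 12*√(2*I²)) - 22) = 4 + ((6 - 12*√2*√(I²)) - 22) = 4 + (-16 - 12*√2*√(I²)) = -12 - 12*√2*√(I²))
h(j(z(4)))*(-1) = (-12 - 12*√2*√((3*4²)²))*(-1) = (-12 - 12*√2*√((3*16)²))*(-1) = (-12 - 12*√2*√(48²))*(-1) = (-12 - 12*√2*√2304)*(-1) = (-12 - 12*√2*48)*(-1) = (-12 - 576*√2)*(-1) = 12 + 576*√2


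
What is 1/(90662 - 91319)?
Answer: -1/657 ≈ -0.0015221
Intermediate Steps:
1/(90662 - 91319) = 1/(-657) = -1/657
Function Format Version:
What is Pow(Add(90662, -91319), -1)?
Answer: Rational(-1, 657) ≈ -0.0015221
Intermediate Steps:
Pow(Add(90662, -91319), -1) = Pow(-657, -1) = Rational(-1, 657)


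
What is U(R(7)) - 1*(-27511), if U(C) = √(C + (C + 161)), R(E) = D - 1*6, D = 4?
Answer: 27511 + √157 ≈ 27524.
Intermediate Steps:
R(E) = -2 (R(E) = 4 - 1*6 = 4 - 6 = -2)
U(C) = √(161 + 2*C) (U(C) = √(C + (161 + C)) = √(161 + 2*C))
U(R(7)) - 1*(-27511) = √(161 + 2*(-2)) - 1*(-27511) = √(161 - 4) + 27511 = √157 + 27511 = 27511 + √157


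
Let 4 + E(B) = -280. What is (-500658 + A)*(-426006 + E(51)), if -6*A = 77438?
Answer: 656782018970/3 ≈ 2.1893e+11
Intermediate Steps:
A = -38719/3 (A = -⅙*77438 = -38719/3 ≈ -12906.)
E(B) = -284 (E(B) = -4 - 280 = -284)
(-500658 + A)*(-426006 + E(51)) = (-500658 - 38719/3)*(-426006 - 284) = -1540693/3*(-426290) = 656782018970/3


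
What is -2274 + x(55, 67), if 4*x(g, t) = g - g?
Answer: -2274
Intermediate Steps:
x(g, t) = 0 (x(g, t) = (g - g)/4 = (1/4)*0 = 0)
-2274 + x(55, 67) = -2274 + 0 = -2274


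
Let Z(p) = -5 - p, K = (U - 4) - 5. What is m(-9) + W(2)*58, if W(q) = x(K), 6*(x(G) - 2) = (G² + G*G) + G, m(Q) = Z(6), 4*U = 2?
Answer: 4259/3 ≈ 1419.7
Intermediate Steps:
U = ½ (U = (¼)*2 = ½ ≈ 0.50000)
K = -17/2 (K = (½ - 4) - 5 = -7/2 - 5 = -17/2 ≈ -8.5000)
m(Q) = -11 (m(Q) = -5 - 1*6 = -5 - 6 = -11)
x(G) = 2 + G²/3 + G/6 (x(G) = 2 + ((G² + G*G) + G)/6 = 2 + ((G² + G²) + G)/6 = 2 + (2*G² + G)/6 = 2 + (G + 2*G²)/6 = 2 + (G²/3 + G/6) = 2 + G²/3 + G/6)
W(q) = 74/3 (W(q) = 2 + (-17/2)²/3 + (⅙)*(-17/2) = 2 + (⅓)*(289/4) - 17/12 = 2 + 289/12 - 17/12 = 74/3)
m(-9) + W(2)*58 = -11 + (74/3)*58 = -11 + 4292/3 = 4259/3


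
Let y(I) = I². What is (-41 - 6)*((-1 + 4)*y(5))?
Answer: -3525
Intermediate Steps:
(-41 - 6)*((-1 + 4)*y(5)) = (-41 - 6)*((-1 + 4)*5²) = -141*25 = -47*75 = -3525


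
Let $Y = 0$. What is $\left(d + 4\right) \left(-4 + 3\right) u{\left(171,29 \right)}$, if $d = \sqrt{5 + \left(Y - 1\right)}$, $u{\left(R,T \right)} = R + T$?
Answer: $-1200$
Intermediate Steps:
$d = 2$ ($d = \sqrt{5 + \left(0 - 1\right)} = \sqrt{5 - 1} = \sqrt{4} = 2$)
$\left(d + 4\right) \left(-4 + 3\right) u{\left(171,29 \right)} = \left(2 + 4\right) \left(-4 + 3\right) \left(171 + 29\right) = 6 \left(-1\right) 200 = \left(-6\right) 200 = -1200$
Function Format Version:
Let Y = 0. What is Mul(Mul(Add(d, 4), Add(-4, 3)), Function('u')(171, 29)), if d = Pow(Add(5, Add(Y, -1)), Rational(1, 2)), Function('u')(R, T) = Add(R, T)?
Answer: -1200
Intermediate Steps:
d = 2 (d = Pow(Add(5, Add(0, -1)), Rational(1, 2)) = Pow(Add(5, -1), Rational(1, 2)) = Pow(4, Rational(1, 2)) = 2)
Mul(Mul(Add(d, 4), Add(-4, 3)), Function('u')(171, 29)) = Mul(Mul(Add(2, 4), Add(-4, 3)), Add(171, 29)) = Mul(Mul(6, -1), 200) = Mul(-6, 200) = -1200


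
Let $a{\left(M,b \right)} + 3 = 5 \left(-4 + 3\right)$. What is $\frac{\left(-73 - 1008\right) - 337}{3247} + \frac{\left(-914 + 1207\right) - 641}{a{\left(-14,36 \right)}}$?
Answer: $\frac{279653}{6494} \approx 43.063$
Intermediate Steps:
$a{\left(M,b \right)} = -8$ ($a{\left(M,b \right)} = -3 + 5 \left(-4 + 3\right) = -3 + 5 \left(-1\right) = -3 - 5 = -8$)
$\frac{\left(-73 - 1008\right) - 337}{3247} + \frac{\left(-914 + 1207\right) - 641}{a{\left(-14,36 \right)}} = \frac{\left(-73 - 1008\right) - 337}{3247} + \frac{\left(-914 + 1207\right) - 641}{-8} = \left(-1081 - 337\right) \frac{1}{3247} + \left(293 - 641\right) \left(- \frac{1}{8}\right) = \left(-1418\right) \frac{1}{3247} - - \frac{87}{2} = - \frac{1418}{3247} + \frac{87}{2} = \frac{279653}{6494}$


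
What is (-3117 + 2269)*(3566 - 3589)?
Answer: 19504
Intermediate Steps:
(-3117 + 2269)*(3566 - 3589) = -848*(-23) = 19504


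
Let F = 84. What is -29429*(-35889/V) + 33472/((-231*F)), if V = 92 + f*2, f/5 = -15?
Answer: -5123516960575/281358 ≈ -1.8210e+7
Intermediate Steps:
f = -75 (f = 5*(-15) = -75)
V = -58 (V = 92 - 75*2 = 92 - 150 = -58)
-29429*(-35889/V) + 33472/((-231*F)) = -29429/((-58/(-35889))) + 33472/((-231*84)) = -29429/((-58*(-1/35889))) + 33472/(-19404) = -29429/58/35889 + 33472*(-1/19404) = -29429*35889/58 - 8368/4851 = -1056177381/58 - 8368/4851 = -5123516960575/281358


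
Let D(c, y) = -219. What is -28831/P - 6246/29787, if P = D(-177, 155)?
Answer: 285807041/2174451 ≈ 131.44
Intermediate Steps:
P = -219
-28831/P - 6246/29787 = -28831/(-219) - 6246/29787 = -28831*(-1/219) - 6246*1/29787 = 28831/219 - 2082/9929 = 285807041/2174451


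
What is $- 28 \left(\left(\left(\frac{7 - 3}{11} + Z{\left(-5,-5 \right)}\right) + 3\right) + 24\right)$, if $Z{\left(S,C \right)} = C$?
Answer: $- \frac{6888}{11} \approx -626.18$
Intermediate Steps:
$- 28 \left(\left(\left(\frac{7 - 3}{11} + Z{\left(-5,-5 \right)}\right) + 3\right) + 24\right) = - 28 \left(\left(\left(\frac{7 - 3}{11} - 5\right) + 3\right) + 24\right) = - 28 \left(\left(\left(\left(7 - 3\right) \frac{1}{11} - 5\right) + 3\right) + 24\right) = - 28 \left(\left(\left(4 \cdot \frac{1}{11} - 5\right) + 3\right) + 24\right) = - 28 \left(\left(\left(\frac{4}{11} - 5\right) + 3\right) + 24\right) = - 28 \left(\left(- \frac{51}{11} + 3\right) + 24\right) = - 28 \left(- \frac{18}{11} + 24\right) = \left(-28\right) \frac{246}{11} = - \frac{6888}{11}$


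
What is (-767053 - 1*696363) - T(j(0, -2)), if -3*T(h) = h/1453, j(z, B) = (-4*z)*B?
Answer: -1463416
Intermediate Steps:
j(z, B) = -4*B*z
T(h) = -h/4359 (T(h) = -h/(3*1453) = -h/4359)
(-767053 - 1*696363) - T(j(0, -2)) = (-767053 - 1*696363) - (-1)*(-4*(-2)*0)/4359 = (-767053 - 696363) - (-1)*0/4359 = -1463416 - 1*0 = -1463416 + 0 = -1463416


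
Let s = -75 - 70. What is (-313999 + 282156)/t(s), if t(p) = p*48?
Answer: 31843/6960 ≈ 4.5751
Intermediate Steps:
s = -145
t(p) = 48*p
(-313999 + 282156)/t(s) = (-313999 + 282156)/((48*(-145))) = -31843/(-6960) = -31843*(-1/6960) = 31843/6960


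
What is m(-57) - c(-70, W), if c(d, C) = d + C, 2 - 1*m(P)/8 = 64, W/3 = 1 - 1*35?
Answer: -324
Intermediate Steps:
W = -102 (W = 3*(1 - 1*35) = 3*(1 - 35) = 3*(-34) = -102)
m(P) = -496 (m(P) = 16 - 8*64 = 16 - 512 = -496)
c(d, C) = C + d
m(-57) - c(-70, W) = -496 - (-102 - 70) = -496 - 1*(-172) = -496 + 172 = -324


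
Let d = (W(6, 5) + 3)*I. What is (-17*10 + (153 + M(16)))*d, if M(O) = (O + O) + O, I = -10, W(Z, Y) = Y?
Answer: -2480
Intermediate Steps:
M(O) = 3*O (M(O) = 2*O + O = 3*O)
d = -80 (d = (5 + 3)*(-10) = 8*(-10) = -80)
(-17*10 + (153 + M(16)))*d = (-17*10 + (153 + 3*16))*(-80) = (-170 + (153 + 48))*(-80) = (-170 + 201)*(-80) = 31*(-80) = -2480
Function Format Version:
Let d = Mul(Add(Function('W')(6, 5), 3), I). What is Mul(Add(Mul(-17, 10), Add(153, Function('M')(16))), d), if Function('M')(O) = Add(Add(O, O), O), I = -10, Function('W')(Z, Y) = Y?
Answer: -2480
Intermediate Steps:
Function('M')(O) = Mul(3, O) (Function('M')(O) = Add(Mul(2, O), O) = Mul(3, O))
d = -80 (d = Mul(Add(5, 3), -10) = Mul(8, -10) = -80)
Mul(Add(Mul(-17, 10), Add(153, Function('M')(16))), d) = Mul(Add(Mul(-17, 10), Add(153, Mul(3, 16))), -80) = Mul(Add(-170, Add(153, 48)), -80) = Mul(Add(-170, 201), -80) = Mul(31, -80) = -2480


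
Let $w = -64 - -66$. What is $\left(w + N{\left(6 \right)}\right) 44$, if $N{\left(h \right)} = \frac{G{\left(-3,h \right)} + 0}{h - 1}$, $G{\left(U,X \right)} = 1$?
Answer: $\frac{484}{5} \approx 96.8$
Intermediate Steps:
$w = 2$ ($w = -64 + 66 = 2$)
$N{\left(h \right)} = \frac{1}{-1 + h}$ ($N{\left(h \right)} = \frac{1 + 0}{h - 1} = 1 \frac{1}{-1 + h} = \frac{1}{-1 + h}$)
$\left(w + N{\left(6 \right)}\right) 44 = \left(2 + \frac{1}{-1 + 6}\right) 44 = \left(2 + \frac{1}{5}\right) 44 = \frac{11}{5} \cdot 44 = \frac{484}{5}$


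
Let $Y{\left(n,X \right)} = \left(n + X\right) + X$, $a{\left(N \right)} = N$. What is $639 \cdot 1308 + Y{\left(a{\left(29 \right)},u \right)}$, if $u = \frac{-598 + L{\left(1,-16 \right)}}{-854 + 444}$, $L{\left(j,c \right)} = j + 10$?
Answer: $\frac{171347992}{205} \approx 8.3584 \cdot 10^{5}$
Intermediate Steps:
$L{\left(j,c \right)} = 10 + j$
$u = \frac{587}{410}$ ($u = \frac{-598 + \left(10 + 1\right)}{-854 + 444} = \frac{-598 + 11}{-410} = \left(-587\right) \left(- \frac{1}{410}\right) = \frac{587}{410} \approx 1.4317$)
$Y{\left(n,X \right)} = n + 2 X$ ($Y{\left(n,X \right)} = \left(X + n\right) + X = n + 2 X$)
$639 \cdot 1308 + Y{\left(a{\left(29 \right)},u \right)} = 639 \cdot 1308 + \left(29 + 2 \cdot \frac{587}{410}\right) = 835812 + \left(29 + \frac{587}{205}\right) = 835812 + \frac{6532}{205} = \frac{171347992}{205}$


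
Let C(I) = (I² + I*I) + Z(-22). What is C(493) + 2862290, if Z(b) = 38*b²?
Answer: 3366780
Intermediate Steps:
C(I) = 18392 + 2*I² (C(I) = (I² + I*I) + 38*(-22)² = (I² + I²) + 38*484 = 2*I² + 18392 = 18392 + 2*I²)
C(493) + 2862290 = (18392 + 2*493²) + 2862290 = (18392 + 2*243049) + 2862290 = (18392 + 486098) + 2862290 = 504490 + 2862290 = 3366780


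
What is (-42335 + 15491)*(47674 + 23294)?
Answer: -1905064992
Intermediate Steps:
(-42335 + 15491)*(47674 + 23294) = -26844*70968 = -1905064992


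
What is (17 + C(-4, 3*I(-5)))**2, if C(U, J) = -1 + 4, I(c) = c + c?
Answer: 400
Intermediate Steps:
I(c) = 2*c
C(U, J) = 3
(17 + C(-4, 3*I(-5)))**2 = (17 + 3)**2 = 20**2 = 400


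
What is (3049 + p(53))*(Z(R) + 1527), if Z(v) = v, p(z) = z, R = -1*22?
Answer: 4668510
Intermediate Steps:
R = -22
(3049 + p(53))*(Z(R) + 1527) = (3049 + 53)*(-22 + 1527) = 3102*1505 = 4668510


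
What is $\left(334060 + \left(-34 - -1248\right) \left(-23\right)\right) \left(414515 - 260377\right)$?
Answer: $47187499044$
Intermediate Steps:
$\left(334060 + \left(-34 - -1248\right) \left(-23\right)\right) \left(414515 - 260377\right) = \left(334060 + \left(-34 + 1248\right) \left(-23\right)\right) 154138 = \left(334060 + 1214 \left(-23\right)\right) 154138 = \left(334060 - 27922\right) 154138 = 306138 \cdot 154138 = 47187499044$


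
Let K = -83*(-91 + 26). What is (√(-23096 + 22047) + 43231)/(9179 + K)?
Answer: 43231/14574 + I*√1049/14574 ≈ 2.9663 + 0.0022223*I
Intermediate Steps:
K = 5395 (K = -83*(-65) = 5395)
(√(-23096 + 22047) + 43231)/(9179 + K) = (√(-23096 + 22047) + 43231)/(9179 + 5395) = (√(-1049) + 43231)/14574 = (I*√1049 + 43231)*(1/14574) = (43231 + I*√1049)*(1/14574) = 43231/14574 + I*√1049/14574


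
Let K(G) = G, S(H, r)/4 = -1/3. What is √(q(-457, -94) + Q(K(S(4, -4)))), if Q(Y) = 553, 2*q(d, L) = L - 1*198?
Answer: √407 ≈ 20.174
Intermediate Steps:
S(H, r) = -4/3 (S(H, r) = 4*(-1/3) = 4*(-1*⅓) = 4*(-⅓) = -4/3)
q(d, L) = -99 + L/2 (q(d, L) = (L - 1*198)/2 = (L - 198)/2 = (-198 + L)/2 = -99 + L/2)
√(q(-457, -94) + Q(K(S(4, -4)))) = √((-99 + (½)*(-94)) + 553) = √((-99 - 47) + 553) = √(-146 + 553) = √407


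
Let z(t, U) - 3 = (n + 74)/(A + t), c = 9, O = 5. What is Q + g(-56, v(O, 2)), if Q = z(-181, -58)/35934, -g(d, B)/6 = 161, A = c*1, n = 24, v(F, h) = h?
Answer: -2985252775/3090324 ≈ -966.00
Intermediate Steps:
A = 9 (A = 9*1 = 9)
g(d, B) = -966 (g(d, B) = -6*161 = -966)
z(t, U) = 3 + 98/(9 + t) (z(t, U) = 3 + (24 + 74)/(9 + t) = 3 + 98/(9 + t))
Q = 209/3090324 (Q = ((125 + 3*(-181))/(9 - 181))/35934 = ((125 - 543)/(-172))*(1/35934) = -1/172*(-418)*(1/35934) = (209/86)*(1/35934) = 209/3090324 ≈ 6.7630e-5)
Q + g(-56, v(O, 2)) = 209/3090324 - 966 = -2985252775/3090324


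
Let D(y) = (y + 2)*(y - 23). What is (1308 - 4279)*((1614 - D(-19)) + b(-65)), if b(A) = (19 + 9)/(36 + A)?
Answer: -77459912/29 ≈ -2.6710e+6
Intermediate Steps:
D(y) = (-23 + y)*(2 + y) (D(y) = (2 + y)*(-23 + y) = (-23 + y)*(2 + y))
b(A) = 28/(36 + A)
(1308 - 4279)*((1614 - D(-19)) + b(-65)) = (1308 - 4279)*((1614 - (-46 + (-19)**2 - 21*(-19))) + 28/(36 - 65)) = -2971*((1614 - (-46 + 361 + 399)) + 28/(-29)) = -2971*((1614 - 1*714) + 28*(-1/29)) = -2971*((1614 - 714) - 28/29) = -2971*(900 - 28/29) = -2971*26072/29 = -77459912/29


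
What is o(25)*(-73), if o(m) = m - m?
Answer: 0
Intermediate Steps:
o(m) = 0
o(25)*(-73) = 0*(-73) = 0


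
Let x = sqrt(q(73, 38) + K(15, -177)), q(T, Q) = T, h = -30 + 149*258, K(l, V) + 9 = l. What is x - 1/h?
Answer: -1/38412 + sqrt(79) ≈ 8.8882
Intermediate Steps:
K(l, V) = -9 + l
h = 38412 (h = -30 + 38442 = 38412)
x = sqrt(79) (x = sqrt(73 + (-9 + 15)) = sqrt(73 + 6) = sqrt(79) ≈ 8.8882)
x - 1/h = sqrt(79) - 1/38412 = -1/38412 + sqrt(79)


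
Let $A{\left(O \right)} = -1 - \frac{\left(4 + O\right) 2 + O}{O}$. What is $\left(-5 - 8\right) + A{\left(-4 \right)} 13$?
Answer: $-39$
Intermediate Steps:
$A{\left(O \right)} = -1 - \frac{8 + 3 O}{O}$ ($A{\left(O \right)} = -1 - \frac{\left(8 + 2 O\right) + O}{O} = -1 - \frac{8 + 3 O}{O}$)
$\left(-5 - 8\right) + A{\left(-4 \right)} 13 = \left(-5 - 8\right) + \left(-4 - \frac{8}{-4}\right) 13 = \left(-5 - 8\right) + \left(-4 - -2\right) 13 = -13 + \left(-4 + 2\right) 13 = -13 - 26 = -39$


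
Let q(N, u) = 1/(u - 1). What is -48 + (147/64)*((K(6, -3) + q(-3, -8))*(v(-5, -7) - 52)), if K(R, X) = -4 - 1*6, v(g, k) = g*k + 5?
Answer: 3691/16 ≈ 230.69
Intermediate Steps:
q(N, u) = 1/(-1 + u)
v(g, k) = 5 + g*k
K(R, X) = -10 (K(R, X) = -4 - 6 = -10)
-48 + (147/64)*((K(6, -3) + q(-3, -8))*(v(-5, -7) - 52)) = -48 + (147/64)*((-10 + 1/(-1 - 8))*((5 - 5*(-7)) - 52)) = -48 + (147*(1/64))*((-10 + 1/(-9))*((5 + 35) - 52)) = -48 + 147*((-10 - ⅑)*(40 - 52))/64 = -48 + 147*(-91/9*(-12))/64 = -48 + (147/64)*(364/3) = -48 + 4459/16 = 3691/16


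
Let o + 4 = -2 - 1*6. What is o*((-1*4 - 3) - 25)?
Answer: 384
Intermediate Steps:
o = -12 (o = -4 + (-2 - 1*6) = -4 + (-2 - 6) = -4 - 8 = -12)
o*((-1*4 - 3) - 25) = -12*((-1*4 - 3) - 25) = -12*((-4 - 3) - 25) = -12*(-7 - 25) = -12*(-32) = 384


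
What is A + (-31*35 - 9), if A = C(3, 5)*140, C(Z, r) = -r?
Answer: -1794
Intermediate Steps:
A = -700 (A = -1*5*140 = -5*140 = -700)
A + (-31*35 - 9) = -700 + (-31*35 - 9) = -700 + (-1085 - 9) = -700 - 1094 = -1794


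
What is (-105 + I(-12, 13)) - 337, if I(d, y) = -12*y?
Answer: -598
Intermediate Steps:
(-105 + I(-12, 13)) - 337 = (-105 - 12*13) - 337 = (-105 - 156) - 337 = -261 - 337 = -598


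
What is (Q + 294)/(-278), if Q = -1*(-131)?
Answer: -425/278 ≈ -1.5288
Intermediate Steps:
Q = 131
(Q + 294)/(-278) = (131 + 294)/(-278) = 425*(-1/278) = -425/278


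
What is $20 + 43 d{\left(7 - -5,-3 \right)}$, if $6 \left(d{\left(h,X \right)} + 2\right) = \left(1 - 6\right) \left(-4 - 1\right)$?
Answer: $\frac{679}{6} \approx 113.17$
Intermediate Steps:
$d{\left(h,X \right)} = \frac{13}{6}$ ($d{\left(h,X \right)} = -2 + \frac{\left(1 - 6\right) \left(-4 - 1\right)}{6} = -2 + \frac{\left(1 - 6\right) \left(-5\right)}{6} = -2 + \frac{\left(-5\right) \left(-5\right)}{6} = -2 + \frac{1}{6} \cdot 25 = -2 + \frac{25}{6} = \frac{13}{6}$)
$20 + 43 d{\left(7 - -5,-3 \right)} = 20 + 43 \cdot \frac{13}{6} = 20 + \frac{559}{6} = \frac{679}{6}$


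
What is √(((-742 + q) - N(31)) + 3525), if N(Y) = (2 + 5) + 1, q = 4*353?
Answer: √4187 ≈ 64.707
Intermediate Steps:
q = 1412
N(Y) = 8 (N(Y) = 7 + 1 = 8)
√(((-742 + q) - N(31)) + 3525) = √(((-742 + 1412) - 1*8) + 3525) = √((670 - 8) + 3525) = √(662 + 3525) = √4187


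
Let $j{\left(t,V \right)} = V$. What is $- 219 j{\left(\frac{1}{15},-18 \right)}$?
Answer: $3942$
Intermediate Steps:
$- 219 j{\left(\frac{1}{15},-18 \right)} = \left(-219\right) \left(-18\right) = 3942$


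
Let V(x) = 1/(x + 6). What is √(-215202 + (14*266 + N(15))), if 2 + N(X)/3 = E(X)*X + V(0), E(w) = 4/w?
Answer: I*√845886/2 ≈ 459.86*I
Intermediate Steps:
V(x) = 1/(6 + x)
N(X) = 13/2 (N(X) = -6 + 3*((4/X)*X + 1/(6 + 0)) = -6 + 3*(4 + 1/6) = -6 + 3*(4 + ⅙) = -6 + 3*(25/6) = -6 + 25/2 = 13/2)
√(-215202 + (14*266 + N(15))) = √(-215202 + (14*266 + 13/2)) = √(-215202 + (3724 + 13/2)) = √(-215202 + 7461/2) = √(-422943/2) = I*√845886/2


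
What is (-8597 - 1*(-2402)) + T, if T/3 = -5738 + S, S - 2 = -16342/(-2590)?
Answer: -30282372/1295 ≈ -23384.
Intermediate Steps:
S = 10761/1295 (S = 2 - 16342/(-2590) = 2 - 16342*(-1/2590) = 2 + 8171/1295 = 10761/1295 ≈ 8.3096)
T = -22259847/1295 (T = 3*(-5738 + 10761/1295) = 3*(-7419949/1295) = -22259847/1295 ≈ -17189.)
(-8597 - 1*(-2402)) + T = (-8597 - 1*(-2402)) - 22259847/1295 = (-8597 + 2402) - 22259847/1295 = -6195 - 22259847/1295 = -30282372/1295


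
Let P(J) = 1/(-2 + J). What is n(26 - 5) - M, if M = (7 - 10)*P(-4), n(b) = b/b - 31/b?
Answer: -41/42 ≈ -0.97619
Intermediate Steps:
n(b) = 1 - 31/b
M = ½ (M = (7 - 10)/(-2 - 4) = -3/(-6) = -3*(-⅙) = ½ ≈ 0.50000)
n(26 - 5) - M = (-31 + (26 - 5))/(26 - 5) - 1*½ = (-31 + 21)/21 - ½ = (1/21)*(-10) - ½ = -10/21 - ½ = -41/42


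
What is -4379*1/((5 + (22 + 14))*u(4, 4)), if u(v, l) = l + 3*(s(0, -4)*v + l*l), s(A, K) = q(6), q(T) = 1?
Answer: -4379/2624 ≈ -1.6688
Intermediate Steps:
s(A, K) = 1
u(v, l) = l + 3*v + 3*l**2 (u(v, l) = l + 3*(1*v + l*l) = l + 3*(v + l**2) = l + (3*v + 3*l**2) = l + 3*v + 3*l**2)
-4379*1/((5 + (22 + 14))*u(4, 4)) = -4379*1/((5 + (22 + 14))*(4 + 3*4 + 3*4**2)) = -4379*1/((5 + 36)*(4 + 12 + 3*16)) = -4379*1/(41*(4 + 12 + 48)) = -4379/(41*64) = -4379/2624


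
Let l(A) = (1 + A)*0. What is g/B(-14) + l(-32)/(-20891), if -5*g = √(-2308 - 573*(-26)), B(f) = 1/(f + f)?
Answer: 28*√12590/5 ≈ 628.35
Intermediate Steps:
B(f) = 1/(2*f)
l(A) = 0
g = -√12590/5 (g = -√(-2308 - 573*(-26))/5 = -√(-2308 + 14898)/5 = -√12590/5 ≈ -22.441)
g/B(-14) + l(-32)/(-20891) = (-√12590/5)/(((½)/(-14))) + 0/(-20891) = (-√12590/5)/(((½)*(-1/14))) + 0*(-1/20891) = (-√12590/5)/(-1/28) + 0 = -√12590/5*(-28) + 0 = 28*√12590/5 + 0 = 28*√12590/5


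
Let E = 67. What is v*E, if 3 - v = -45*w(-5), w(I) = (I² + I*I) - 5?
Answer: 135876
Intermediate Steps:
w(I) = -5 + 2*I² (w(I) = (I² + I²) - 5 = 2*I² - 5 = -5 + 2*I²)
v = 2028 (v = 3 - (-45)*(-5 + 2*(-5)²) = 3 - (-45)*(-5 + 2*25) = 3 - (-45)*(-5 + 50) = 3 - (-45)*45 = 3 - 1*(-2025) = 3 + 2025 = 2028)
v*E = 2028*67 = 135876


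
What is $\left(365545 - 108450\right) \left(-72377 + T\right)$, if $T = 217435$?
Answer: $37293686510$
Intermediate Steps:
$\left(365545 - 108450\right) \left(-72377 + T\right) = \left(365545 - 108450\right) \left(-72377 + 217435\right) = 257095 \cdot 145058 = 37293686510$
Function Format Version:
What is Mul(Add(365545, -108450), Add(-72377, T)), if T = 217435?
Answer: 37293686510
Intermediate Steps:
Mul(Add(365545, -108450), Add(-72377, T)) = Mul(Add(365545, -108450), Add(-72377, 217435)) = Mul(257095, 145058) = 37293686510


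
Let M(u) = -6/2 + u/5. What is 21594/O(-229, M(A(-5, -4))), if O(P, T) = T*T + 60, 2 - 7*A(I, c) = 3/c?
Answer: 6938400/22021 ≈ 315.08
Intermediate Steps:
A(I, c) = 2/7 - 3/(7*c)
M(u) = -3 + u/5 (M(u) = -6*½ + u*(⅕) = -3 + u/5)
O(P, T) = 60 + T² (O(P, T) = T² + 60 = 60 + T²)
21594/O(-229, M(A(-5, -4))) = 21594/(60 + (-3 + ((⅐)*(-3 + 2*(-4))/(-4))/5)²) = 21594/(60 + (-3 + ((⅐)*(-¼)*(-3 - 8))/5)²) = 21594/(60 + (-3 + ((⅐)*(-¼)*(-11))/5)²) = 21594/(60 + (-3 + (⅕)*(11/28))²) = 21594/(60 + (-3 + 11/140)²) = 21594/(60 + (-409/140)²) = 21594/(60 + 167281/19600) = 21594/(1343281/19600) = 21594*(19600/1343281) = 6938400/22021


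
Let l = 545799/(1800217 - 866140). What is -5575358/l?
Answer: -1735937891522/181933 ≈ -9.5416e+6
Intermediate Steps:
l = 181933/311359 (l = 545799/934077 = 545799*(1/934077) = 181933/311359 ≈ 0.58432)
-5575358/l = -5575358/181933/311359 = -5575358*311359/181933 = -1735937891522/181933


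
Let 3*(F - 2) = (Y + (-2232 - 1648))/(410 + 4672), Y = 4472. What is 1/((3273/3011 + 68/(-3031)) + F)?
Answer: 9938585349/30843498181 ≈ 0.32223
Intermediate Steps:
F = 15542/7623 (F = 2 + ((4472 + (-2232 - 1648))/(410 + 4672))/3 = 2 + ((4472 - 3880)/5082)/3 = 2 + (592*(1/5082))/3 = 2 + (⅓)*(296/2541) = 2 + 296/7623 = 15542/7623 ≈ 2.0388)
1/((3273/3011 + 68/(-3031)) + F) = 1/((3273/3011 + 68/(-3031)) + 15542/7623) = 1/((3273*(1/3011) + 68*(-1/3031)) + 15542/7623) = 1/((3273/3011 - 68/3031) + 15542/7623) = 1/(9715715/9126341 + 15542/7623) = 1/(30843498181/9938585349) = 9938585349/30843498181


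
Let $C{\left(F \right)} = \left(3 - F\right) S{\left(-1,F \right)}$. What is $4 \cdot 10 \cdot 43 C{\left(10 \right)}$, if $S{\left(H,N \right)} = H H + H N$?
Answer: $108360$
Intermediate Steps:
$S{\left(H,N \right)} = H^{2} + H N$
$C{\left(F \right)} = \left(1 - F\right) \left(3 - F\right)$ ($C{\left(F \right)} = \left(3 - F\right) \left(- (-1 + F)\right) = \left(3 - F\right) \left(1 - F\right) = \left(1 - F\right) \left(3 - F\right)$)
$4 \cdot 10 \cdot 43 C{\left(10 \right)} = 4 \cdot 10 \cdot 43 \left(-1 + 10\right) \left(-3 + 10\right) = 40 \cdot 43 \cdot 9 \cdot 7 = 1720 \cdot 63 = 108360$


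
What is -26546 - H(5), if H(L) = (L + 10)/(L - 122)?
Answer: -1035289/39 ≈ -26546.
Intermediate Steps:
H(L) = (10 + L)/(-122 + L)
-26546 - H(5) = -26546 - (10 + 5)/(-122 + 5) = -26546 - 15/(-117) = -26546 - (-1)*15/117 = -26546 - 1*(-5/39) = -26546 + 5/39 = -1035289/39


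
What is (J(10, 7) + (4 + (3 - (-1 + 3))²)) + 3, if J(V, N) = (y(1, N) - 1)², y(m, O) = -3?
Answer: 24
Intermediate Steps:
J(V, N) = 16 (J(V, N) = (-3 - 1)² = (-4)² = 16)
(J(10, 7) + (4 + (3 - (-1 + 3))²)) + 3 = (16 + (4 + (3 - (-1 + 3))²)) + 3 = (16 + (4 + (3 - 1*2)²)) + 3 = (16 + (4 + (3 - 2)²)) + 3 = (16 + (4 + 1²)) + 3 = (16 + (4 + 1)) + 3 = (16 + 5) + 3 = 21 + 3 = 24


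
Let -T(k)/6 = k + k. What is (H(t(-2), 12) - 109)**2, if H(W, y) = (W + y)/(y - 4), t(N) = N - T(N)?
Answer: 196249/16 ≈ 12266.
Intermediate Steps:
T(k) = -12*k (T(k) = -6*(k + k) = -12*k)
t(N) = 13*N (t(N) = N - (-12)*N = N + 12*N = 13*N)
H(W, y) = (W + y)/(-4 + y)
(H(t(-2), 12) - 109)**2 = ((13*(-2) + 12)/(-4 + 12) - 109)**2 = ((-26 + 12)/8 - 109)**2 = ((1/8)*(-14) - 109)**2 = (-7/4 - 109)**2 = (-443/4)**2 = 196249/16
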